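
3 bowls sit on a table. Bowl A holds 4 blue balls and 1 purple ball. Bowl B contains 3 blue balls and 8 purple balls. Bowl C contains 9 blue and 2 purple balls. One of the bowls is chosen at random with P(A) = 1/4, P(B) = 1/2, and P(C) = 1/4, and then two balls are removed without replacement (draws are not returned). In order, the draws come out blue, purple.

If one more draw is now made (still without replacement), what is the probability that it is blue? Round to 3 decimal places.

For each hypothesis, P(data | H) works out to: P(data | bowl A) = (4/5)(1/4) = 1/5; P(data | bowl B) = (3/11)(8/10) = 12/55; P(data | bowl C) = (9/11)(2/10) = 9/55.
The prior-weighted likelihoods are 1/4 · 1/5 = 1/20, 1/2 · 12/55 = 6/55, 1/4 · 9/55 = 9/220; summing to 1/5.
Normalising, the posterior is P(bowl A | data) = 1/4, P(bowl B | data) = 6/11, P(bowl C | data) = 9/44.
So P(blue next | data) = Σ P(blue next | H) P(H | data) = (1)(1/4) + (2/9)(6/11) + (8/9)(9/44) = 73/132.

0.553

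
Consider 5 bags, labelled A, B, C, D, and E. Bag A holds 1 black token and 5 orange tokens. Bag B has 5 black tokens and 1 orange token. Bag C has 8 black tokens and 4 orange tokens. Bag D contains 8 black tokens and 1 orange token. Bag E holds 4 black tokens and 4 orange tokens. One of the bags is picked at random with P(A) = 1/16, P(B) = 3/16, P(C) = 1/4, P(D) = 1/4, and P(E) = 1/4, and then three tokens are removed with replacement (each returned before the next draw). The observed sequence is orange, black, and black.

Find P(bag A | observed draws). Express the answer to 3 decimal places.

0.013

The likelihood of the observed sequence under each hypothesis: P(data | bag A) = (5/6)(1/6)(1/6) = 0.023148; P(data | bag B) = (1/6)(5/6)(5/6) = 0.11574; P(data | bag C) = (4/12)(8/12)(8/12) = 0.14815; P(data | bag D) = (1/9)(8/9)(8/9) = 0.087791; P(data | bag E) = (4/8)(4/8)(4/8) = 0.125.
The prior-weighted likelihoods are 1/16 · 0.023148 = 0.0014468, 3/16 · 0.11574 = 0.021701, 1/4 · 0.14815 = 0.037037, 1/4 · 0.087791 = 0.021948, 1/4 · 0.125 = 0.03125; summing to 0.11338.
By Bayes' rule, P(bag A | data) = (0.0014468) / (0.11338) = 0.01276.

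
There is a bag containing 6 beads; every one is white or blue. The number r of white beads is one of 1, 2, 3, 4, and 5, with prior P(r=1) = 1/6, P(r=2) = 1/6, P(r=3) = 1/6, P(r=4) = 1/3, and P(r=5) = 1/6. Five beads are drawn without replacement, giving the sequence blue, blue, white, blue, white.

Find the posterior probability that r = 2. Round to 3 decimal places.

Under each hypothesis, the probability of the observed sequence is: P(data | r = 1) = (5/6)(4/5)(1/4)(3/3)(0/2) = 0; P(data | r = 2) = (4/6)(3/5)(2/4)(2/3)(1/2) = 1/15; P(data | r = 3) = (3/6)(2/5)(3/4)(1/3)(2/2) = 1/20; P(data | r = 4) = (2/6)(1/5)(4/4)(0/3) = 0; P(data | r = 5) = (1/6)(0/5) = 0.
Weighting by the prior gives 1/6 · 0 = 0, 1/6 · 1/15 = 1/90, 1/6 · 1/20 = 1/120, 1/3 · 0 = 0, 1/6 · 0 = 0; with total 7/360.
Therefore the posterior P(r = 2 | data) = (1/90) / (7/360) = 4/7.

0.571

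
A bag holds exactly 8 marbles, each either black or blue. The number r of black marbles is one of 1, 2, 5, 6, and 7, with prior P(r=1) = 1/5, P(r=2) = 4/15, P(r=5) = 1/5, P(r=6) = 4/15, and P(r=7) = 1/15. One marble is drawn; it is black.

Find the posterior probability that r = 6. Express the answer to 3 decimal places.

The likelihood of this draw under each hypothesis: P(data | r = 1) = (1/8) = 1/8; P(data | r = 2) = (2/8) = 1/4; P(data | r = 5) = (5/8) = 5/8; P(data | r = 6) = (6/8) = 3/4; P(data | r = 7) = (7/8) = 7/8.
The prior-weighted likelihoods are 1/5 · 1/8 = 1/40, 4/15 · 1/4 = 1/15, 1/5 · 5/8 = 1/8, 4/15 · 3/4 = 1/5, 1/15 · 7/8 = 7/120; with total 19/40.
Therefore the posterior P(r = 6 | data) = (1/5) / (19/40) = 8/19.

0.421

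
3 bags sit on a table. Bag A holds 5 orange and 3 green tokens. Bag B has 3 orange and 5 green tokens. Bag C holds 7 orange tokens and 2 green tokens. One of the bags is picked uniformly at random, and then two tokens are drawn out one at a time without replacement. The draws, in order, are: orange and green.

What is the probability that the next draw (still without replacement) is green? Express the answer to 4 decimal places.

For each hypothesis, P(data | H) works out to: P(data | bag A) = (5/8)(3/7) = 15/56; P(data | bag B) = (3/8)(5/7) = 15/56; P(data | bag C) = (7/9)(2/8) = 7/36.
Weighting by the prior gives 1/3 · 15/56 = 5/56, 1/3 · 15/56 = 5/56, 1/3 · 7/36 = 7/108; with total 46/189.
Dividing through by the total gives posterior P(bag A | data) = 135/368, P(bag B | data) = 135/368, P(bag C | data) = 49/184.
Averaging over the posterior, P(green next | data) = (1/3)(135/368) + (2/3)(135/368) + (1/7)(49/184) = 149/368.

0.4049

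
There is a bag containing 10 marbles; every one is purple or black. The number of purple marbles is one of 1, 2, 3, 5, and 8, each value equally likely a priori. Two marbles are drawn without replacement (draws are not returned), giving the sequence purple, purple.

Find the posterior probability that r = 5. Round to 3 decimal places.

0.238

For each hypothesis, P(data | H) works out to: P(data | r = 1) = (1/10)(0/9) = 0; P(data | r = 2) = (2/10)(1/9) = 1/45; P(data | r = 3) = (3/10)(2/9) = 1/15; P(data | r = 5) = (5/10)(4/9) = 2/9; P(data | r = 8) = (8/10)(7/9) = 28/45.
The prior-weighted likelihoods are 1/5 · 0 = 0, 1/5 · 1/45 = 1/225, 1/5 · 1/15 = 1/75, 1/5 · 2/9 = 2/45, 1/5 · 28/45 = 28/225; these sum to 14/75.
Hence P(r = 5 | data) = (2/45) / (14/75) = 5/21.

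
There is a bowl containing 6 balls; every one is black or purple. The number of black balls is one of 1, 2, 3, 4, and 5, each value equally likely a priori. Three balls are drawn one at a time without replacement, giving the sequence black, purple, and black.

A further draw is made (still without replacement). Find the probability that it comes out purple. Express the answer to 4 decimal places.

0.4000

For each hypothesis, P(data | H) works out to: P(data | r = 1) = (1/6)(5/5)(0/4) = 0; P(data | r = 2) = (2/6)(4/5)(1/4) = 1/15; P(data | r = 3) = (3/6)(3/5)(2/4) = 3/20; P(data | r = 4) = (4/6)(2/5)(3/4) = 1/5; P(data | r = 5) = (5/6)(1/5)(4/4) = 1/6.
Multiplying each by its prior: 1/5 · 0 = 0, 1/5 · 1/15 = 1/75, 1/5 · 3/20 = 3/100, 1/5 · 1/5 = 1/25, 1/5 · 1/6 = 1/30; with total 7/60.
Normalising, the posterior is P(r = 1 | data) = 0, P(r = 2 | data) = 4/35, P(r = 3 | data) = 9/35, P(r = 4 | data) = 12/35, P(r = 5 | data) = 2/7.
So P(purple next | data) = Σ P(purple next | H) P(H | data) = (1)(4/35) + (2/3)(9/35) + (1/3)(12/35) + (0)(2/7) = 2/5.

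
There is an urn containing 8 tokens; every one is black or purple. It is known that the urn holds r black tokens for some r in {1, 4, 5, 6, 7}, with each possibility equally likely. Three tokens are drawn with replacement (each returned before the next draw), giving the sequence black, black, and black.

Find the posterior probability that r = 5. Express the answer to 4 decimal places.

0.1669

For each hypothesis, P(data | H) works out to: P(data | r = 1) = (1/8)(1/8)(1/8) = 0.0019531; P(data | r = 4) = (4/8)(4/8)(4/8) = 0.125; P(data | r = 5) = (5/8)(5/8)(5/8) = 0.24414; P(data | r = 6) = (6/8)(6/8)(6/8) = 0.42188; P(data | r = 7) = (7/8)(7/8)(7/8) = 0.66992.
Multiplying each by its prior: 1/5 · 0.0019531 = 0.00039063, 1/5 · 0.125 = 0.025, 1/5 · 0.24414 = 0.048828, 1/5 · 0.42188 = 0.084375, 1/5 · 0.66992 = 0.13398; these sum to 0.29258.
So P(r = 5 | data) = (0.048828) / (0.29258) = 0.16689.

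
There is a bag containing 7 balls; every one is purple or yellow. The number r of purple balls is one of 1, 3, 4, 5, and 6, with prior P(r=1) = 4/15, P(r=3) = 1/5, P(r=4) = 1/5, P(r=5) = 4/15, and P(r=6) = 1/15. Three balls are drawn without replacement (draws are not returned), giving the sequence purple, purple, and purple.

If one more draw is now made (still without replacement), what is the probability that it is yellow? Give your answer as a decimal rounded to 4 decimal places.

0.4933

Compute the likelihood of the observed sequence for each case: P(data | r = 1) = (1/7)(0/6) = 0; P(data | r = 3) = (3/7)(2/6)(1/5) = 1/35; P(data | r = 4) = (4/7)(3/6)(2/5) = 4/35; P(data | r = 5) = (5/7)(4/6)(3/5) = 2/7; P(data | r = 6) = (6/7)(5/6)(4/5) = 4/7.
The prior-weighted likelihoods are 4/15 · 0 = 0, 1/5 · 1/35 = 1/175, 1/5 · 4/35 = 4/175, 4/15 · 2/7 = 8/105, 1/15 · 4/7 = 4/105; these sum to 1/7.
The posterior is then P(r = 1 | data) = 0, P(r = 3 | data) = 1/25, P(r = 4 | data) = 4/25, P(r = 5 | data) = 8/15, P(r = 6 | data) = 4/15.
So P(yellow next | data) = Σ P(yellow next | H) P(H | data) = (1)(1/25) + (3/4)(4/25) + (1/2)(8/15) + (1/4)(4/15) = 37/75.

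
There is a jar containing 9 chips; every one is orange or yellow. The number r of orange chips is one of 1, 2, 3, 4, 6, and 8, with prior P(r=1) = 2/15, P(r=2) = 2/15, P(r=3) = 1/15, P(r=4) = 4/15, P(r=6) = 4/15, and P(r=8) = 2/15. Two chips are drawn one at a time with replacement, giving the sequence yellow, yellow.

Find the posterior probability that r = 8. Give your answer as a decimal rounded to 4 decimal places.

The likelihood of the observed sequence under each hypothesis: P(data | r = 1) = (8/9)(8/9) = 0.79012; P(data | r = 2) = (7/9)(7/9) = 0.60494; P(data | r = 3) = (6/9)(6/9) = 0.44444; P(data | r = 4) = (5/9)(5/9) = 0.30864; P(data | r = 6) = (3/9)(3/9) = 0.11111; P(data | r = 8) = (1/9)(1/9) = 0.012346.
Multiplying each by its prior: 2/15 · 0.79012 = 0.10535, 2/15 · 0.60494 = 0.080658, 1/15 · 0.44444 = 0.02963, 4/15 · 0.30864 = 0.082305, 4/15 · 0.11111 = 0.02963, 2/15 · 0.012346 = 0.0016461; these sum to 0.32922.
Therefore the posterior P(r = 8 | data) = (0.0016461) / (0.32922) = 0.005.

0.0050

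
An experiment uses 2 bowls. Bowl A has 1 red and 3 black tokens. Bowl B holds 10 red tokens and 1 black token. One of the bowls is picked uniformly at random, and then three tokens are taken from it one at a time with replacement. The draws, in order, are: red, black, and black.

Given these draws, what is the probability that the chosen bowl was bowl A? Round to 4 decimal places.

For each hypothesis, P(data | H) works out to: P(data | bowl A) = (1/4)(3/4)(3/4) = 0.14062; P(data | bowl B) = (10/11)(1/11)(1/11) = 0.0075131.
Weighting by the prior gives 1/2 · 0.14062 = 0.070312, 1/2 · 0.0075131 = 0.0037566; these sum to 0.074069.
Hence P(bowl A | data) = (0.070312) / (0.074069) = 0.94928.

0.9493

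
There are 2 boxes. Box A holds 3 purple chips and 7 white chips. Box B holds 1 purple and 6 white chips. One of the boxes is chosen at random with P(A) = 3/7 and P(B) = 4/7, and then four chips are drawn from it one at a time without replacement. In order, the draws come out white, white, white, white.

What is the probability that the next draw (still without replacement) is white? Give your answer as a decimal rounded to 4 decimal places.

Under each hypothesis, the probability of the observed sequence is: P(data | box A) = (7/10)(6/9)(5/8)(4/7) = 1/6; P(data | box B) = (6/7)(5/6)(4/5)(3/4) = 3/7.
Weighting by the prior gives 3/7 · 1/6 = 1/14, 4/7 · 3/7 = 12/49; with total 31/98.
Dividing through by the total gives posterior P(box A | data) = 7/31, P(box B | data) = 24/31.
The predictive probability is P(white next | data) = (1/2)(7/31) + (2/3)(24/31) = 39/62.

0.6290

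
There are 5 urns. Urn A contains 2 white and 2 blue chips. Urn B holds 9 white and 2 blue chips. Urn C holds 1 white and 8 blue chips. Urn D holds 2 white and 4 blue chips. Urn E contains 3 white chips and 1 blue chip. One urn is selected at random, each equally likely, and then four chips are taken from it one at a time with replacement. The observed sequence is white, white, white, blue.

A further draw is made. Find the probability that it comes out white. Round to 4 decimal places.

0.6822

For each hypothesis, P(data | H) works out to: P(data | urn A) = (2/4)(2/4)(2/4)(2/4) = 0.0625; P(data | urn B) = (9/11)(9/11)(9/11)(2/11) = 0.099583; P(data | urn C) = (1/9)(1/9)(1/9)(8/9) = 0.0012193; P(data | urn D) = (2/6)(2/6)(2/6)(4/6) = 0.024691; P(data | urn E) = (3/4)(3/4)(3/4)(1/4) = 0.10547.
The prior-weighted likelihoods are 1/5 · 0.0625 = 0.0125, 1/5 · 0.099583 = 0.019917, 1/5 · 0.0012193 = 0.00024387, 1/5 · 0.024691 = 0.0049383, 1/5 · 0.10547 = 0.021094; these sum to 0.058693.
The posterior is then P(urn A | data) = 0.21297, P(urn B | data) = 0.33934, P(urn C | data) = 0.004155, P(urn D | data) = 0.084138, P(urn E | data) = 0.35939.
Averaging over the posterior, P(white next | data) = (1/2)(0.21297) + (9/11)(0.33934) + (1/9)(0.004155) + (1/3)(0.084138) + (3/4)(0.35939) = 0.68218.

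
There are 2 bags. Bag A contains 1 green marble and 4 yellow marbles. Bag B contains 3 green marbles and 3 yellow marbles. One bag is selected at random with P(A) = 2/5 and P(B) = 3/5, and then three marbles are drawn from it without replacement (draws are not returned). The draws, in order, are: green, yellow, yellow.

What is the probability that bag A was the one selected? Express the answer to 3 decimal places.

0.471

For each hypothesis, P(data | H) works out to: P(data | bag A) = (1/5)(4/4)(3/3) = 1/5; P(data | bag B) = (3/6)(3/5)(2/4) = 3/20.
Multiplying each by its prior: 2/5 · 1/5 = 2/25, 3/5 · 3/20 = 9/100; with total 17/100.
So P(bag A | data) = (2/25) / (17/100) = 8/17.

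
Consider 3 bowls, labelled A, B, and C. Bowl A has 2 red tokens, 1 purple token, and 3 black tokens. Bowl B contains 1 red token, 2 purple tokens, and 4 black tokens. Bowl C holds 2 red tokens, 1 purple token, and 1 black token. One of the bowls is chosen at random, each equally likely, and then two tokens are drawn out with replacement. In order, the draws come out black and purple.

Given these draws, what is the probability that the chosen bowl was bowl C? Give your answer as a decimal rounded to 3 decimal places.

Compute the likelihood of the observed sequence for each case: P(data | bowl A) = (3/6)(1/6) = 0.083333; P(data | bowl B) = (4/7)(2/7) = 0.16327; P(data | bowl C) = (1/4)(1/4) = 0.0625.
The prior-weighted likelihoods are 1/3 · 0.083333 = 0.027778, 1/3 · 0.16327 = 0.054422, 1/3 · 0.0625 = 0.020833; these sum to 0.10303.
Hence P(bowl C | data) = (0.020833) / (0.10303) = 0.2022.

0.202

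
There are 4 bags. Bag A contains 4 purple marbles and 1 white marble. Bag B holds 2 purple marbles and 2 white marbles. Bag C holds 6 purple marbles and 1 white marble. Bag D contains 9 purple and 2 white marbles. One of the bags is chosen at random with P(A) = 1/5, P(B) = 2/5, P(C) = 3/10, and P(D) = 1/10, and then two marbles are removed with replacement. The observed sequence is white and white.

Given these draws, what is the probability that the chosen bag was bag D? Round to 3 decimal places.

0.028

For each hypothesis, P(data | H) works out to: P(data | bag A) = (1/5)(1/5) = 0.04; P(data | bag B) = (2/4)(2/4) = 0.25; P(data | bag C) = (1/7)(1/7) = 0.020408; P(data | bag D) = (2/11)(2/11) = 0.033058.
Multiplying each by its prior: 1/5 · 0.04 = 0.008, 2/5 · 0.25 = 0.1, 3/10 · 0.020408 = 0.0061224, 1/10 · 0.033058 = 0.0033058; summing to 0.11743.
Hence P(bag D | data) = (0.0033058) / (0.11743) = 0.028152.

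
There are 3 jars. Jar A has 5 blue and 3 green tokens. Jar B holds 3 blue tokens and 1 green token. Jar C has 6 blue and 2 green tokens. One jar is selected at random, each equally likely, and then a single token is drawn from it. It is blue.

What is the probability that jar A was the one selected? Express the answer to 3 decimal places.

0.294

The likelihood of this draw under each hypothesis: P(data | jar A) = (5/8) = 5/8; P(data | jar B) = (3/4) = 3/4; P(data | jar C) = (6/8) = 3/4.
The prior-weighted likelihoods are 1/3 · 5/8 = 5/24, 1/3 · 3/4 = 1/4, 1/3 · 3/4 = 1/4; with total 17/24.
So P(jar A | data) = (5/24) / (17/24) = 5/17.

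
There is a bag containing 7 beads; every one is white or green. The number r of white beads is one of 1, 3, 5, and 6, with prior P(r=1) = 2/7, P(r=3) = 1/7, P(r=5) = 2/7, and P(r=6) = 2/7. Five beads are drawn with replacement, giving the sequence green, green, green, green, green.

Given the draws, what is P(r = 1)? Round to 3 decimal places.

0.935

For each hypothesis, P(data | H) works out to: P(data | r = 1) = (6/7)(6/7)(6/7)(6/7)(6/7) = 0.46266; P(data | r = 3) = (4/7)(4/7)(4/7)(4/7)(4/7) = 0.060927; P(data | r = 5) = (2/7)(2/7)(2/7)(2/7)(2/7) = 0.001904; P(data | r = 6) = (1/7)(1/7)(1/7)(1/7)(1/7) = 5.9499e-05.
Weighting by the prior gives 2/7 · 0.46266 = 0.13219, 1/7 · 0.060927 = 0.0087039, 2/7 · 0.001904 = 0.00054399, 2/7 · 5.9499e-05 = 1.7e-05; these sum to 0.14145.
By Bayes' rule, P(r = 1 | data) = (0.13219) / (0.14145) = 0.9345.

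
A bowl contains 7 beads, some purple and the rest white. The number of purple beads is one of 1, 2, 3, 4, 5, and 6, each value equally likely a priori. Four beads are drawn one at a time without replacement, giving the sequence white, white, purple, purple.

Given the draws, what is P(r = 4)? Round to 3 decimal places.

Compute the likelihood of the observed sequence for each case: P(data | r = 1) = (6/7)(5/6)(1/5)(0/4) = 0; P(data | r = 2) = (5/7)(4/6)(2/5)(1/4) = 1/21; P(data | r = 3) = (4/7)(3/6)(3/5)(2/4) = 3/35; P(data | r = 4) = (3/7)(2/6)(4/5)(3/4) = 3/35; P(data | r = 5) = (2/7)(1/6)(5/5)(4/4) = 1/21; P(data | r = 6) = (1/7)(0/6) = 0.
Multiplying each by its prior: 1/6 · 0 = 0, 1/6 · 1/21 = 1/126, 1/6 · 3/35 = 1/70, 1/6 · 3/35 = 1/70, 1/6 · 1/21 = 1/126, 1/6 · 0 = 0; these sum to 2/45.
Therefore the posterior P(r = 4 | data) = (1/70) / (2/45) = 9/28.

0.321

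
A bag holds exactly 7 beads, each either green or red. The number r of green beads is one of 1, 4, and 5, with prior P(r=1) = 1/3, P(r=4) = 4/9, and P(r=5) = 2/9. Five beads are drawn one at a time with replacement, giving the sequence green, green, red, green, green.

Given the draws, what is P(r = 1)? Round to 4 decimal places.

Under each hypothesis, the probability of the observed sequence is: P(data | r = 1) = (1/7)(1/7)(6/7)(1/7)(1/7) = 0.00035699; P(data | r = 4) = (4/7)(4/7)(3/7)(4/7)(4/7) = 0.045695; P(data | r = 5) = (5/7)(5/7)(2/7)(5/7)(5/7) = 0.074374.
The prior-weighted likelihoods are 1/3 · 0.00035699 = 0.000119, 4/9 · 0.045695 = 0.020309, 2/9 · 0.074374 = 0.016528; with total 0.036956.
Therefore the posterior P(r = 1 | data) = (0.000119) / (0.036956) = 0.00322.

0.0032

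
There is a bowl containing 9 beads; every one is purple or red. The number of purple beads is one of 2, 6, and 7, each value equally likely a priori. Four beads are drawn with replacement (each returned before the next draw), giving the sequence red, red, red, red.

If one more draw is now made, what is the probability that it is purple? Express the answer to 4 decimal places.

0.2402

Compute the likelihood of the observed sequence for each case: P(data | r = 2) = (7/9)(7/9)(7/9)(7/9) = 0.36595; P(data | r = 6) = (3/9)(3/9)(3/9)(3/9) = 0.012346; P(data | r = 7) = (2/9)(2/9)(2/9)(2/9) = 0.0024387.
The prior-weighted likelihoods are 1/3 · 0.36595 = 0.12198, 1/3 · 0.012346 = 0.0041152, 1/3 · 0.0024387 = 0.00081288; with total 0.12691.
Normalising, the posterior is P(r = 2 | data) = 0.96117, P(r = 6 | data) = 0.032426, P(r = 7 | data) = 0.0064051.
The predictive probability is P(purple next | data) = (2/9)(0.96117) + (2/3)(0.032426) + (7/9)(0.0064051) = 0.24019.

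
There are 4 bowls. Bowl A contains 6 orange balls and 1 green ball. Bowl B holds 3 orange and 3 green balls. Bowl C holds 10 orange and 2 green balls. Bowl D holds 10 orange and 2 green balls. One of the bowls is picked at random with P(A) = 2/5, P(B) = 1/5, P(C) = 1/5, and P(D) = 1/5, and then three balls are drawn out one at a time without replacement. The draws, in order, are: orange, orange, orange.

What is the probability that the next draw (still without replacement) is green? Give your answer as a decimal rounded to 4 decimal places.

For each hypothesis, P(data | H) works out to: P(data | bowl A) = (6/7)(5/6)(4/5) = 0.57143; P(data | bowl B) = (3/6)(2/5)(1/4) = 0.05; P(data | bowl C) = (10/12)(9/11)(8/10) = 0.54545; P(data | bowl D) = (10/12)(9/11)(8/10) = 0.54545.
The prior-weighted likelihoods are 2/5 · 0.57143 = 0.22857, 1/5 · 0.05 = 0.01, 1/5 · 0.54545 = 0.10909, 1/5 · 0.54545 = 0.10909; these sum to 0.45675.
Dividing through by the total gives posterior P(bowl A | data) = 0.50043, P(bowl B | data) = 0.021894, P(bowl C | data) = 0.23884, P(bowl D | data) = 0.23884.
Averaging over the posterior, P(green next | data) = (1/4)(0.50043) + (1)(0.021894) + (2/9)(0.23884) + (2/9)(0.23884) = 0.25315.

0.2532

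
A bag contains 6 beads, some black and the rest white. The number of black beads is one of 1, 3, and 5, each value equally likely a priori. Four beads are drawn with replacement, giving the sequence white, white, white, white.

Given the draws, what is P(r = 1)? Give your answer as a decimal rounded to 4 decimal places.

0.8840

Compute the likelihood of the observed sequence for each case: P(data | r = 1) = (5/6)(5/6)(5/6)(5/6) = 0.48225; P(data | r = 3) = (3/6)(3/6)(3/6)(3/6) = 0.0625; P(data | r = 5) = (1/6)(1/6)(1/6)(1/6) = 0.0007716.
Weighting by the prior gives 1/3 · 0.48225 = 0.16075, 1/3 · 0.0625 = 0.020833, 1/3 · 0.0007716 = 0.0002572; with total 0.18184.
So P(r = 1 | data) = (0.16075) / (0.18184) = 0.88402.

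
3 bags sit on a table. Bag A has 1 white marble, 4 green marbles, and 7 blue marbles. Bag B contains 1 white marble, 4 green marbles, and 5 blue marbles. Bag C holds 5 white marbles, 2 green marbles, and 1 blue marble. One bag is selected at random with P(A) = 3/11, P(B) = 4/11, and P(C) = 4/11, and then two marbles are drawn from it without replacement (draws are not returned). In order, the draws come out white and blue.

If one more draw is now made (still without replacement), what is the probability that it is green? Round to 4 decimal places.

0.3979

Under each hypothesis, the probability of the observed sequence is: P(data | bag A) = (1/12)(7/11) = 0.05303; P(data | bag B) = (1/10)(5/9) = 0.055556; P(data | bag C) = (5/8)(1/7) = 0.089286.
The prior-weighted likelihoods are 3/11 · 0.05303 = 0.014463, 4/11 · 0.055556 = 0.020202, 4/11 · 0.089286 = 0.032468; these sum to 0.067132.
Normalising, the posterior is P(bag A | data) = 0.21544, P(bag B | data) = 0.30093, P(bag C | data) = 0.48363.
So P(green next | data) = Σ P(green next | H) P(H | data) = (2/5)(0.21544) + (1/2)(0.30093) + (1/3)(0.48363) = 0.39785.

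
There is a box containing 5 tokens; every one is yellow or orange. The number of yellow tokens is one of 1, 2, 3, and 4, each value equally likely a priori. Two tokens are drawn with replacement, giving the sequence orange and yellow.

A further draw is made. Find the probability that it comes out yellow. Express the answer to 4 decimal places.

Under each hypothesis, the probability of the observed sequence is: P(data | r = 1) = (4/5)(1/5) = 4/25; P(data | r = 2) = (3/5)(2/5) = 6/25; P(data | r = 3) = (2/5)(3/5) = 6/25; P(data | r = 4) = (1/5)(4/5) = 4/25.
Multiplying each by its prior: 1/4 · 4/25 = 1/25, 1/4 · 6/25 = 3/50, 1/4 · 6/25 = 3/50, 1/4 · 4/25 = 1/25; summing to 1/5.
Normalising, the posterior is P(r = 1 | data) = 1/5, P(r = 2 | data) = 3/10, P(r = 3 | data) = 3/10, P(r = 4 | data) = 1/5.
Averaging over the posterior, P(yellow next | data) = (1/5)(1/5) + (2/5)(3/10) + (3/5)(3/10) + (4/5)(1/5) = 1/2.

0.5000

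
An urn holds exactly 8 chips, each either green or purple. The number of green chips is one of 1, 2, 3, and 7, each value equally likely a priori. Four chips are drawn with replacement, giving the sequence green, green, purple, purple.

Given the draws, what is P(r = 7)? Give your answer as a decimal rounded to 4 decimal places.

Under each hypothesis, the probability of the observed sequence is: P(data | r = 1) = (1/8)(1/8)(7/8)(7/8) = 0.011963; P(data | r = 2) = (2/8)(2/8)(6/8)(6/8) = 0.035156; P(data | r = 3) = (3/8)(3/8)(5/8)(5/8) = 0.054932; P(data | r = 7) = (7/8)(7/8)(1/8)(1/8) = 0.011963.
Weighting by the prior gives 1/4 · 0.011963 = 0.0029907, 1/4 · 0.035156 = 0.0087891, 1/4 · 0.054932 = 0.013733, 1/4 · 0.011963 = 0.0029907; with total 0.028503.
By Bayes' rule, P(r = 7 | data) = (0.0029907) / (0.028503) = 0.10493.

0.1049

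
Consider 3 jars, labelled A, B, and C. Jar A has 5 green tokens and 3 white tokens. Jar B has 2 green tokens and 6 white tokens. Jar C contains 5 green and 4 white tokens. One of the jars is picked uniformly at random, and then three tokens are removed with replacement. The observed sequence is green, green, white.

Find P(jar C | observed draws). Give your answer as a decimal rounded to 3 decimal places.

0.415

The likelihood of the observed sequence under each hypothesis: P(data | jar A) = (5/8)(5/8)(3/8) = 0.14648; P(data | jar B) = (2/8)(2/8)(6/8) = 0.046875; P(data | jar C) = (5/9)(5/9)(4/9) = 0.13717.
The prior-weighted likelihoods are 1/3 · 0.14648 = 0.048828, 1/3 · 0.046875 = 0.015625, 1/3 · 0.13717 = 0.045725; with total 0.11018.
Hence P(jar C | data) = (0.045725) / (0.11018) = 0.41501.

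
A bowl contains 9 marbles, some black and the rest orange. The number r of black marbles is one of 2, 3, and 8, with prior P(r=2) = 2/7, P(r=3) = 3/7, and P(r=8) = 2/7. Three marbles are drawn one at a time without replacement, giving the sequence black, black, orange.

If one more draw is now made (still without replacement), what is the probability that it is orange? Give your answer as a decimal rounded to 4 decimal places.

For each hypothesis, P(data | H) works out to: P(data | r = 2) = (2/9)(1/8)(7/7) = 1/36; P(data | r = 3) = (3/9)(2/8)(6/7) = 1/14; P(data | r = 8) = (8/9)(7/8)(1/7) = 1/9.
The prior-weighted likelihoods are 2/7 · 1/36 = 1/126, 3/7 · 1/14 = 3/98, 2/7 · 1/9 = 2/63; with total 31/441.
Dividing through by the total gives posterior P(r = 2 | data) = 7/62, P(r = 3 | data) = 27/62, P(r = 8 | data) = 14/31.
Averaging over the posterior, P(orange next | data) = (1)(7/62) + (5/6)(27/62) + (0)(14/31) = 59/124.

0.4758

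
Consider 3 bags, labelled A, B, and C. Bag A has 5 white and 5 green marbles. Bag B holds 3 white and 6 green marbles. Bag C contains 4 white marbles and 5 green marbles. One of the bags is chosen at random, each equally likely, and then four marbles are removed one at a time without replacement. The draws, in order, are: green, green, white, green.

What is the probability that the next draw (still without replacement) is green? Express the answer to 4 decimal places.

0.4769

For each hypothesis, P(data | H) works out to: P(data | bag A) = (5/10)(4/9)(5/8)(3/7) = 5/84; P(data | bag B) = (6/9)(5/8)(3/7)(4/6) = 5/42; P(data | bag C) = (5/9)(4/8)(4/7)(3/6) = 5/63.
Weighting by the prior gives 1/3 · 5/84 = 5/252, 1/3 · 5/42 = 5/126, 1/3 · 5/63 = 5/189; these sum to 65/756.
The posterior is then P(bag A | data) = 3/13, P(bag B | data) = 6/13, P(bag C | data) = 4/13.
The predictive probability is P(green next | data) = (1/3)(3/13) + (3/5)(6/13) + (2/5)(4/13) = 31/65.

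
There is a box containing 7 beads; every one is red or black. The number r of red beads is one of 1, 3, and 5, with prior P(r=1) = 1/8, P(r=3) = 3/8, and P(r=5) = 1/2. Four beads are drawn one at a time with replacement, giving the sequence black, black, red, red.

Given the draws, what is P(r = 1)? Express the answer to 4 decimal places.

0.0415

Under each hypothesis, the probability of the observed sequence is: P(data | r = 1) = (6/7)(6/7)(1/7)(1/7) = 0.014994; P(data | r = 3) = (4/7)(4/7)(3/7)(3/7) = 0.059975; P(data | r = 5) = (2/7)(2/7)(5/7)(5/7) = 0.041649.
Multiplying each by its prior: 1/8 · 0.014994 = 0.0018742, 3/8 · 0.059975 = 0.022491, 1/2 · 0.041649 = 0.020825; with total 0.04519.
Therefore the posterior P(r = 1 | data) = (0.0018742) / (0.04519) = 0.041475.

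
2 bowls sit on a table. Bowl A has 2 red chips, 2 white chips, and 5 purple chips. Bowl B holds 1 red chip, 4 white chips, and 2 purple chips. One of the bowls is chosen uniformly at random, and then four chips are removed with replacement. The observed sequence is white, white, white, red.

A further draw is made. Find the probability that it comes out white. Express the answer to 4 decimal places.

For each hypothesis, P(data | H) works out to: P(data | bowl A) = (2/9)(2/9)(2/9)(2/9) = 0.0024387; P(data | bowl B) = (4/7)(4/7)(4/7)(1/7) = 0.026656.
Weighting by the prior gives 1/2 · 0.0024387 = 0.0012193, 1/2 · 0.026656 = 0.013328; with total 0.014547.
Dividing through by the total gives posterior P(bowl A | data) = 0.083819, P(bowl B | data) = 0.91618.
Averaging over the posterior, P(white next | data) = (2/9)(0.083819) + (4/7)(0.91618) = 0.54216.

0.5422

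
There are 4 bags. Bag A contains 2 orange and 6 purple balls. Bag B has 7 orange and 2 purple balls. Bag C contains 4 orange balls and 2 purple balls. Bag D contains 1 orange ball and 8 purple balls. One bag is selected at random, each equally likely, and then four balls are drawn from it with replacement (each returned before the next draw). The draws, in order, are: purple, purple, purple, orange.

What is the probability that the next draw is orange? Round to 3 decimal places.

The likelihood of the observed sequence under each hypothesis: P(data | bag A) = (6/8)(6/8)(6/8)(2/8) = 0.10547; P(data | bag B) = (2/9)(2/9)(2/9)(7/9) = 0.0085353; P(data | bag C) = (2/6)(2/6)(2/6)(4/6) = 0.024691; P(data | bag D) = (8/9)(8/9)(8/9)(1/9) = 0.078037.
Weighting by the prior gives 1/4 · 0.10547 = 0.026367, 1/4 · 0.0085353 = 0.0021338, 1/4 · 0.024691 = 0.0061728, 1/4 · 0.078037 = 0.019509; these sum to 0.054183.
The posterior is then P(bag A | data) = 0.48663, P(bag B | data) = 0.039382, P(bag C | data) = 0.11393, P(bag D | data) = 0.36006.
So P(orange next | data) = Σ P(orange next | H) P(H | data) = (1/4)(0.48663) + (7/9)(0.039382) + (2/3)(0.11393) + (1/9)(0.36006) = 0.26825.

0.268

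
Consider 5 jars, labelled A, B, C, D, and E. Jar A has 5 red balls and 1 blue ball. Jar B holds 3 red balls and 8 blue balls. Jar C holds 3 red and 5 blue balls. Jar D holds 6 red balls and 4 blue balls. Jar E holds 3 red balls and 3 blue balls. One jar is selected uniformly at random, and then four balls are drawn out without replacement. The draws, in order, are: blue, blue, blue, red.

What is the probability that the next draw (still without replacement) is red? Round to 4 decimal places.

Compute the likelihood of the observed sequence for each case: P(data | jar A) = (1/6)(0/5) = 0; P(data | jar B) = (8/11)(7/10)(6/9)(3/8) = 0.12727; P(data | jar C) = (5/8)(4/7)(3/6)(3/5) = 0.10714; P(data | jar D) = (4/10)(3/9)(2/8)(6/7) = 0.028571; P(data | jar E) = (3/6)(2/5)(1/4)(3/3) = 0.05.
The prior-weighted likelihoods are 1/5 · 0 = 0, 1/5 · 0.12727 = 0.025455, 1/5 · 0.10714 = 0.021429, 1/5 · 0.028571 = 0.0057143, 1/5 · 0.05 = 0.01; summing to 0.062597.
Dividing through by the total gives posterior P(jar A | data) = 0, P(jar B | data) = 0.40664, P(jar C | data) = 0.34232, P(jar D | data) = 0.091286, P(jar E | data) = 0.15975.
Averaging over the posterior, P(red next | data) = (2/7)(0.40664) + (1/2)(0.34232) + (5/6)(0.091286) + (1)(0.15975) = 0.52317.

0.5232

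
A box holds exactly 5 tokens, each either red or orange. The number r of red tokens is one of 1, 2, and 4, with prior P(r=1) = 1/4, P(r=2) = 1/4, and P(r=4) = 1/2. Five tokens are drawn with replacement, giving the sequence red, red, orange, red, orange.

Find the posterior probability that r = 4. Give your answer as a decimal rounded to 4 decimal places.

Under each hypothesis, the probability of the observed sequence is: P(data | r = 1) = (1/5)(1/5)(4/5)(1/5)(4/5) = 0.00512; P(data | r = 2) = (2/5)(2/5)(3/5)(2/5)(3/5) = 0.02304; P(data | r = 4) = (4/5)(4/5)(1/5)(4/5)(1/5) = 0.02048.
The prior-weighted likelihoods are 1/4 · 0.00512 = 0.00128, 1/4 · 0.02304 = 0.00576, 1/2 · 0.02048 = 0.01024; summing to 0.01728.
Therefore the posterior P(r = 4 | data) = (0.01024) / (0.01728) = 0.59259.

0.5926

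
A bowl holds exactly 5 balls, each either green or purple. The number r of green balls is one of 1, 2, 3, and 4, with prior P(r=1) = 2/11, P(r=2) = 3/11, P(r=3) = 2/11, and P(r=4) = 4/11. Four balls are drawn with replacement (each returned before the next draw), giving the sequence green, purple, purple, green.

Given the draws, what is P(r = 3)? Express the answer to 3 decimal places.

Under each hypothesis, the probability of the observed sequence is: P(data | r = 1) = (1/5)(4/5)(4/5)(1/5) = 0.0256; P(data | r = 2) = (2/5)(3/5)(3/5)(2/5) = 0.0576; P(data | r = 3) = (3/5)(2/5)(2/5)(3/5) = 0.0576; P(data | r = 4) = (4/5)(1/5)(1/5)(4/5) = 0.0256.
Weighting by the prior gives 2/11 · 0.0256 = 0.0046545, 3/11 · 0.0576 = 0.015709, 2/11 · 0.0576 = 0.010473, 4/11 · 0.0256 = 0.0093091; summing to 0.040145.
Therefore the posterior P(r = 3 | data) = (0.010473) / (0.040145) = 0.26087.

0.261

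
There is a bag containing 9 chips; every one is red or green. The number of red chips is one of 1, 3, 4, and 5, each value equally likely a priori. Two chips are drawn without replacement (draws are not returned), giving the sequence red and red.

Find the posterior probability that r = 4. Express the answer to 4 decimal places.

The likelihood of the observed sequence under each hypothesis: P(data | r = 1) = (1/9)(0/8) = 0; P(data | r = 3) = (3/9)(2/8) = 1/12; P(data | r = 4) = (4/9)(3/8) = 1/6; P(data | r = 5) = (5/9)(4/8) = 5/18.
Multiplying each by its prior: 1/4 · 0 = 0, 1/4 · 1/12 = 1/48, 1/4 · 1/6 = 1/24, 1/4 · 5/18 = 5/72; these sum to 19/144.
Therefore the posterior P(r = 4 | data) = (1/24) / (19/144) = 6/19.

0.3158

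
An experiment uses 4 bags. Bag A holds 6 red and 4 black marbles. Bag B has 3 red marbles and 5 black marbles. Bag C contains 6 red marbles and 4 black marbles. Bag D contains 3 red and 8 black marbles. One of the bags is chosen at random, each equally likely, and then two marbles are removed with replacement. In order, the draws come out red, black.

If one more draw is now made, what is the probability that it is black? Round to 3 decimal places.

0.529

For each hypothesis, P(data | H) works out to: P(data | bag A) = (6/10)(4/10) = 0.24; P(data | bag B) = (3/8)(5/8) = 0.23438; P(data | bag C) = (6/10)(4/10) = 0.24; P(data | bag D) = (3/11)(8/11) = 0.19835.
Weighting by the prior gives 1/4 · 0.24 = 0.06, 1/4 · 0.23438 = 0.058594, 1/4 · 0.24 = 0.06, 1/4 · 0.19835 = 0.049587; summing to 0.22818.
The posterior is then P(bag A | data) = 0.26295, P(bag B | data) = 0.25679, P(bag C | data) = 0.26295, P(bag D | data) = 0.21731.
Averaging over the posterior, P(black next | data) = (2/5)(0.26295) + (5/8)(0.25679) + (2/5)(0.26295) + (8/11)(0.21731) = 0.5289.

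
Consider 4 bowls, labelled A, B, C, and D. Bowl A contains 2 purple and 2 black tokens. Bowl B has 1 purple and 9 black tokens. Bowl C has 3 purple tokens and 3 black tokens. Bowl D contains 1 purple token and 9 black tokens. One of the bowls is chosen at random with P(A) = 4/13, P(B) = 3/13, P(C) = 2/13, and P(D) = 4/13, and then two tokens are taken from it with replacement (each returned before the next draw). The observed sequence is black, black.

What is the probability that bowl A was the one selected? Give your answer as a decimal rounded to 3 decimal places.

0.139

Under each hypothesis, the probability of the observed sequence is: P(data | bowl A) = (2/4)(2/4) = 0.25; P(data | bowl B) = (9/10)(9/10) = 0.81; P(data | bowl C) = (3/6)(3/6) = 0.25; P(data | bowl D) = (9/10)(9/10) = 0.81.
Weighting by the prior gives 4/13 · 0.25 = 0.076923, 3/13 · 0.81 = 0.18692, 2/13 · 0.25 = 0.038462, 4/13 · 0.81 = 0.24923; with total 0.55154.
So P(bowl A | data) = (0.076923) / (0.55154) = 0.13947.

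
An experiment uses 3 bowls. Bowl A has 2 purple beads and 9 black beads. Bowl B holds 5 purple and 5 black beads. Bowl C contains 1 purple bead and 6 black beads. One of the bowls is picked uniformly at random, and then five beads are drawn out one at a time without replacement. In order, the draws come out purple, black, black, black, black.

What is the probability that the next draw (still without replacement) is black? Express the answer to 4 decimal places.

0.8747

The likelihood of the observed sequence under each hypothesis: P(data | bowl A) = (2/11)(9/10)(8/9)(7/8)(6/7) = 0.10909; P(data | bowl B) = (5/10)(5/9)(4/8)(3/7)(2/6) = 0.019841; P(data | bowl C) = (1/7)(6/6)(5/5)(4/4)(3/3) = 0.14286.
Weighting by the prior gives 1/3 · 0.10909 = 0.036364, 1/3 · 0.019841 = 0.0066138, 1/3 · 0.14286 = 0.047619; these sum to 0.090596.
Normalising, the posterior is P(bowl A | data) = 0.40138, P(bowl B | data) = 0.073002, P(bowl C | data) = 0.52562.
So P(black next | data) = Σ P(black next | H) P(H | data) = (5/6)(0.40138) + (1/5)(0.073002) + (1)(0.52562) = 0.8747.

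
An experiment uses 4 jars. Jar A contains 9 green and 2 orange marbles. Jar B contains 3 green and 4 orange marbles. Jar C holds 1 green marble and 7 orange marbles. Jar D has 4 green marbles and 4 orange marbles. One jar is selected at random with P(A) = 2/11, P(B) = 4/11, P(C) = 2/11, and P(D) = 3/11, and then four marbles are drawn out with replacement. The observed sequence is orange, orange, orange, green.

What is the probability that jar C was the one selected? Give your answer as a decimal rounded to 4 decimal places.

0.2446

Under each hypothesis, the probability of the observed sequence is: P(data | jar A) = (2/11)(2/11)(2/11)(9/11) = 0.0049177; P(data | jar B) = (4/7)(4/7)(4/7)(3/7) = 0.079967; P(data | jar C) = (7/8)(7/8)(7/8)(1/8) = 0.08374; P(data | jar D) = (4/8)(4/8)(4/8)(4/8) = 0.0625.
The prior-weighted likelihoods are 2/11 · 0.0049177 = 0.00089413, 4/11 · 0.079967 = 0.029079, 2/11 · 0.08374 = 0.015225, 3/11 · 0.0625 = 0.017045; these sum to 0.062244.
Therefore the posterior P(jar C | data) = (0.015225) / (0.062244) = 0.24461.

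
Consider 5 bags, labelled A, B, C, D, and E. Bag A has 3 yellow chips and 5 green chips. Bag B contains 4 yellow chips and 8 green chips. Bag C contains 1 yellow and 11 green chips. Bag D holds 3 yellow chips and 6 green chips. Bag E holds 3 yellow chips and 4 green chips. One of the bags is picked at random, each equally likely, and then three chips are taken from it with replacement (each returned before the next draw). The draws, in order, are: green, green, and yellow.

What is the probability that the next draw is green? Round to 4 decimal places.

0.6637

Compute the likelihood of the observed sequence for each case: P(data | bag A) = (5/8)(5/8)(3/8) = 0.14648; P(data | bag B) = (8/12)(8/12)(4/12) = 0.14815; P(data | bag C) = (11/12)(11/12)(1/12) = 0.070023; P(data | bag D) = (6/9)(6/9)(3/9) = 0.14815; P(data | bag E) = (4/7)(4/7)(3/7) = 0.13994.
Weighting by the prior gives 1/5 · 0.14648 = 0.029297, 1/5 · 0.14815 = 0.02963, 1/5 · 0.070023 = 0.014005, 1/5 · 0.14815 = 0.02963, 1/5 · 0.13994 = 0.027988; summing to 0.13055.
Normalising, the posterior is P(bag A | data) = 0.22441, P(bag B | data) = 0.22696, P(bag C | data) = 0.10727, P(bag D | data) = 0.22696, P(bag E | data) = 0.21439.
Averaging over the posterior, P(green next | data) = (5/8)(0.22441) + (2/3)(0.22696) + (11/12)(0.10727) + (2/3)(0.22696) + (4/7)(0.21439) = 0.66372.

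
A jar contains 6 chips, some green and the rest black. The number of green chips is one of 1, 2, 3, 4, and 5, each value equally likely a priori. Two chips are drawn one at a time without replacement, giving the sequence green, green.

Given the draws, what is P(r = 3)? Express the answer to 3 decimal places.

0.150

Under each hypothesis, the probability of the observed sequence is: P(data | r = 1) = (1/6)(0/5) = 0; P(data | r = 2) = (2/6)(1/5) = 1/15; P(data | r = 3) = (3/6)(2/5) = 1/5; P(data | r = 4) = (4/6)(3/5) = 2/5; P(data | r = 5) = (5/6)(4/5) = 2/3.
Multiplying each by its prior: 1/5 · 0 = 0, 1/5 · 1/15 = 1/75, 1/5 · 1/5 = 1/25, 1/5 · 2/5 = 2/25, 1/5 · 2/3 = 2/15; with total 4/15.
Therefore the posterior P(r = 3 | data) = (1/25) / (4/15) = 3/20.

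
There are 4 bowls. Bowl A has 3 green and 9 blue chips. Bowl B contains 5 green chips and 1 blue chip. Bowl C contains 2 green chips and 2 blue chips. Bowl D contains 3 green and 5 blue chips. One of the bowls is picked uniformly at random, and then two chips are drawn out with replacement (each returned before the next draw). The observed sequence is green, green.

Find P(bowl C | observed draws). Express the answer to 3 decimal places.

0.218

Compute the likelihood of the observed sequence for each case: P(data | bowl A) = (3/12)(3/12) = 0.0625; P(data | bowl B) = (5/6)(5/6) = 0.69444; P(data | bowl C) = (2/4)(2/4) = 0.25; P(data | bowl D) = (3/8)(3/8) = 0.14062.
Weighting by the prior gives 1/4 · 0.0625 = 0.015625, 1/4 · 0.69444 = 0.17361, 1/4 · 0.25 = 0.0625, 1/4 · 0.14062 = 0.035156; with total 0.28689.
Therefore the posterior P(bowl C | data) = (0.0625) / (0.28689) = 0.21785.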